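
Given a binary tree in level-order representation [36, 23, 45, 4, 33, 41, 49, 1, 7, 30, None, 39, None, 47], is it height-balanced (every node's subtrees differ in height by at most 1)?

Tree (level-order array): [36, 23, 45, 4, 33, 41, 49, 1, 7, 30, None, 39, None, 47]
Definition: a tree is height-balanced if, at every node, |h(left) - h(right)| <= 1 (empty subtree has height -1).
Bottom-up per-node check:
  node 1: h_left=-1, h_right=-1, diff=0 [OK], height=0
  node 7: h_left=-1, h_right=-1, diff=0 [OK], height=0
  node 4: h_left=0, h_right=0, diff=0 [OK], height=1
  node 30: h_left=-1, h_right=-1, diff=0 [OK], height=0
  node 33: h_left=0, h_right=-1, diff=1 [OK], height=1
  node 23: h_left=1, h_right=1, diff=0 [OK], height=2
  node 39: h_left=-1, h_right=-1, diff=0 [OK], height=0
  node 41: h_left=0, h_right=-1, diff=1 [OK], height=1
  node 47: h_left=-1, h_right=-1, diff=0 [OK], height=0
  node 49: h_left=0, h_right=-1, diff=1 [OK], height=1
  node 45: h_left=1, h_right=1, diff=0 [OK], height=2
  node 36: h_left=2, h_right=2, diff=0 [OK], height=3
All nodes satisfy the balance condition.
Result: Balanced


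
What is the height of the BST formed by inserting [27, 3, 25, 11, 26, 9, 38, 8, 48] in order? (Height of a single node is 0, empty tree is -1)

Insertion order: [27, 3, 25, 11, 26, 9, 38, 8, 48]
Tree (level-order array): [27, 3, 38, None, 25, None, 48, 11, 26, None, None, 9, None, None, None, 8]
Compute height bottom-up (empty subtree = -1):
  height(8) = 1 + max(-1, -1) = 0
  height(9) = 1 + max(0, -1) = 1
  height(11) = 1 + max(1, -1) = 2
  height(26) = 1 + max(-1, -1) = 0
  height(25) = 1 + max(2, 0) = 3
  height(3) = 1 + max(-1, 3) = 4
  height(48) = 1 + max(-1, -1) = 0
  height(38) = 1 + max(-1, 0) = 1
  height(27) = 1 + max(4, 1) = 5
Height = 5


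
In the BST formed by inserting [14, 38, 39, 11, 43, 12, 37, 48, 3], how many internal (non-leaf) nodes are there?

Tree built from: [14, 38, 39, 11, 43, 12, 37, 48, 3]
Tree (level-order array): [14, 11, 38, 3, 12, 37, 39, None, None, None, None, None, None, None, 43, None, 48]
Rule: An internal node has at least one child.
Per-node child counts:
  node 14: 2 child(ren)
  node 11: 2 child(ren)
  node 3: 0 child(ren)
  node 12: 0 child(ren)
  node 38: 2 child(ren)
  node 37: 0 child(ren)
  node 39: 1 child(ren)
  node 43: 1 child(ren)
  node 48: 0 child(ren)
Matching nodes: [14, 11, 38, 39, 43]
Count of internal (non-leaf) nodes: 5


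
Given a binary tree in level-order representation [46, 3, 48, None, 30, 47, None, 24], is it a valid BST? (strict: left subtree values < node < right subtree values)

Level-order array: [46, 3, 48, None, 30, 47, None, 24]
Validate using subtree bounds (lo, hi): at each node, require lo < value < hi,
then recurse left with hi=value and right with lo=value.
Preorder trace (stopping at first violation):
  at node 46 with bounds (-inf, +inf): OK
  at node 3 with bounds (-inf, 46): OK
  at node 30 with bounds (3, 46): OK
  at node 24 with bounds (3, 30): OK
  at node 48 with bounds (46, +inf): OK
  at node 47 with bounds (46, 48): OK
No violation found at any node.
Result: Valid BST


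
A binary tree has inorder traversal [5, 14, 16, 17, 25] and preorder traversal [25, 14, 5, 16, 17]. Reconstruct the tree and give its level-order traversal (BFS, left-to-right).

Inorder:  [5, 14, 16, 17, 25]
Preorder: [25, 14, 5, 16, 17]
Algorithm: preorder visits root first, so consume preorder in order;
for each root, split the current inorder slice at that value into
left-subtree inorder and right-subtree inorder, then recurse.
Recursive splits:
  root=25; inorder splits into left=[5, 14, 16, 17], right=[]
  root=14; inorder splits into left=[5], right=[16, 17]
  root=5; inorder splits into left=[], right=[]
  root=16; inorder splits into left=[], right=[17]
  root=17; inorder splits into left=[], right=[]
Reconstructed level-order: [25, 14, 5, 16, 17]


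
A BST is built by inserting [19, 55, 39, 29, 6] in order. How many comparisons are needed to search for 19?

Search path for 19: 19
Found: True
Comparisons: 1


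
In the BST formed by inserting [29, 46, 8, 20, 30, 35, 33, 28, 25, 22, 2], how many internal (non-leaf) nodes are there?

Tree built from: [29, 46, 8, 20, 30, 35, 33, 28, 25, 22, 2]
Tree (level-order array): [29, 8, 46, 2, 20, 30, None, None, None, None, 28, None, 35, 25, None, 33, None, 22]
Rule: An internal node has at least one child.
Per-node child counts:
  node 29: 2 child(ren)
  node 8: 2 child(ren)
  node 2: 0 child(ren)
  node 20: 1 child(ren)
  node 28: 1 child(ren)
  node 25: 1 child(ren)
  node 22: 0 child(ren)
  node 46: 1 child(ren)
  node 30: 1 child(ren)
  node 35: 1 child(ren)
  node 33: 0 child(ren)
Matching nodes: [29, 8, 20, 28, 25, 46, 30, 35]
Count of internal (non-leaf) nodes: 8


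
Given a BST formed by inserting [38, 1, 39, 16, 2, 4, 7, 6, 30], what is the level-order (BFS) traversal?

Tree insertion order: [38, 1, 39, 16, 2, 4, 7, 6, 30]
Tree (level-order array): [38, 1, 39, None, 16, None, None, 2, 30, None, 4, None, None, None, 7, 6]
BFS from the root, enqueuing left then right child of each popped node:
  queue [38] -> pop 38, enqueue [1, 39], visited so far: [38]
  queue [1, 39] -> pop 1, enqueue [16], visited so far: [38, 1]
  queue [39, 16] -> pop 39, enqueue [none], visited so far: [38, 1, 39]
  queue [16] -> pop 16, enqueue [2, 30], visited so far: [38, 1, 39, 16]
  queue [2, 30] -> pop 2, enqueue [4], visited so far: [38, 1, 39, 16, 2]
  queue [30, 4] -> pop 30, enqueue [none], visited so far: [38, 1, 39, 16, 2, 30]
  queue [4] -> pop 4, enqueue [7], visited so far: [38, 1, 39, 16, 2, 30, 4]
  queue [7] -> pop 7, enqueue [6], visited so far: [38, 1, 39, 16, 2, 30, 4, 7]
  queue [6] -> pop 6, enqueue [none], visited so far: [38, 1, 39, 16, 2, 30, 4, 7, 6]
Result: [38, 1, 39, 16, 2, 30, 4, 7, 6]


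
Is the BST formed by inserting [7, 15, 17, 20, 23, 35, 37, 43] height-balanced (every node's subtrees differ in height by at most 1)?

Tree (level-order array): [7, None, 15, None, 17, None, 20, None, 23, None, 35, None, 37, None, 43]
Definition: a tree is height-balanced if, at every node, |h(left) - h(right)| <= 1 (empty subtree has height -1).
Bottom-up per-node check:
  node 43: h_left=-1, h_right=-1, diff=0 [OK], height=0
  node 37: h_left=-1, h_right=0, diff=1 [OK], height=1
  node 35: h_left=-1, h_right=1, diff=2 [FAIL (|-1-1|=2 > 1)], height=2
  node 23: h_left=-1, h_right=2, diff=3 [FAIL (|-1-2|=3 > 1)], height=3
  node 20: h_left=-1, h_right=3, diff=4 [FAIL (|-1-3|=4 > 1)], height=4
  node 17: h_left=-1, h_right=4, diff=5 [FAIL (|-1-4|=5 > 1)], height=5
  node 15: h_left=-1, h_right=5, diff=6 [FAIL (|-1-5|=6 > 1)], height=6
  node 7: h_left=-1, h_right=6, diff=7 [FAIL (|-1-6|=7 > 1)], height=7
Node 35 violates the condition: |-1 - 1| = 2 > 1.
Result: Not balanced


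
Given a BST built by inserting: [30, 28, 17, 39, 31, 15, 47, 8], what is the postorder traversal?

Tree insertion order: [30, 28, 17, 39, 31, 15, 47, 8]
Tree (level-order array): [30, 28, 39, 17, None, 31, 47, 15, None, None, None, None, None, 8]
Postorder traversal: [8, 15, 17, 28, 31, 47, 39, 30]


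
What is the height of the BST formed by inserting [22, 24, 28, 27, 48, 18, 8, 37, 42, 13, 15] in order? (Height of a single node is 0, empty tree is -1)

Insertion order: [22, 24, 28, 27, 48, 18, 8, 37, 42, 13, 15]
Tree (level-order array): [22, 18, 24, 8, None, None, 28, None, 13, 27, 48, None, 15, None, None, 37, None, None, None, None, 42]
Compute height bottom-up (empty subtree = -1):
  height(15) = 1 + max(-1, -1) = 0
  height(13) = 1 + max(-1, 0) = 1
  height(8) = 1 + max(-1, 1) = 2
  height(18) = 1 + max(2, -1) = 3
  height(27) = 1 + max(-1, -1) = 0
  height(42) = 1 + max(-1, -1) = 0
  height(37) = 1 + max(-1, 0) = 1
  height(48) = 1 + max(1, -1) = 2
  height(28) = 1 + max(0, 2) = 3
  height(24) = 1 + max(-1, 3) = 4
  height(22) = 1 + max(3, 4) = 5
Height = 5


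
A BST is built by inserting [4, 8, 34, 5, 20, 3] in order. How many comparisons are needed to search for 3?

Search path for 3: 4 -> 3
Found: True
Comparisons: 2


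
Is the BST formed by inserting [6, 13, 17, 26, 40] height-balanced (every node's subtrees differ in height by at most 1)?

Tree (level-order array): [6, None, 13, None, 17, None, 26, None, 40]
Definition: a tree is height-balanced if, at every node, |h(left) - h(right)| <= 1 (empty subtree has height -1).
Bottom-up per-node check:
  node 40: h_left=-1, h_right=-1, diff=0 [OK], height=0
  node 26: h_left=-1, h_right=0, diff=1 [OK], height=1
  node 17: h_left=-1, h_right=1, diff=2 [FAIL (|-1-1|=2 > 1)], height=2
  node 13: h_left=-1, h_right=2, diff=3 [FAIL (|-1-2|=3 > 1)], height=3
  node 6: h_left=-1, h_right=3, diff=4 [FAIL (|-1-3|=4 > 1)], height=4
Node 17 violates the condition: |-1 - 1| = 2 > 1.
Result: Not balanced


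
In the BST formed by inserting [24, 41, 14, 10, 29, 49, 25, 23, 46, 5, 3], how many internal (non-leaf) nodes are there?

Tree built from: [24, 41, 14, 10, 29, 49, 25, 23, 46, 5, 3]
Tree (level-order array): [24, 14, 41, 10, 23, 29, 49, 5, None, None, None, 25, None, 46, None, 3]
Rule: An internal node has at least one child.
Per-node child counts:
  node 24: 2 child(ren)
  node 14: 2 child(ren)
  node 10: 1 child(ren)
  node 5: 1 child(ren)
  node 3: 0 child(ren)
  node 23: 0 child(ren)
  node 41: 2 child(ren)
  node 29: 1 child(ren)
  node 25: 0 child(ren)
  node 49: 1 child(ren)
  node 46: 0 child(ren)
Matching nodes: [24, 14, 10, 5, 41, 29, 49]
Count of internal (non-leaf) nodes: 7


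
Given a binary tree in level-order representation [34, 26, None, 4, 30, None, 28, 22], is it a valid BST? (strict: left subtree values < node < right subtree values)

Level-order array: [34, 26, None, 4, 30, None, 28, 22]
Validate using subtree bounds (lo, hi): at each node, require lo < value < hi,
then recurse left with hi=value and right with lo=value.
Preorder trace (stopping at first violation):
  at node 34 with bounds (-inf, +inf): OK
  at node 26 with bounds (-inf, 34): OK
  at node 4 with bounds (-inf, 26): OK
  at node 28 with bounds (4, 26): VIOLATION
Node 28 violates its bound: not (4 < 28 < 26).
Result: Not a valid BST


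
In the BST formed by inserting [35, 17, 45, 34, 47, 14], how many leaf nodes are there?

Tree built from: [35, 17, 45, 34, 47, 14]
Tree (level-order array): [35, 17, 45, 14, 34, None, 47]
Rule: A leaf has 0 children.
Per-node child counts:
  node 35: 2 child(ren)
  node 17: 2 child(ren)
  node 14: 0 child(ren)
  node 34: 0 child(ren)
  node 45: 1 child(ren)
  node 47: 0 child(ren)
Matching nodes: [14, 34, 47]
Count of leaf nodes: 3


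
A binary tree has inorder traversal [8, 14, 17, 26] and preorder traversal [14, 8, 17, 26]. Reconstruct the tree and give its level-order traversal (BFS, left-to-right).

Inorder:  [8, 14, 17, 26]
Preorder: [14, 8, 17, 26]
Algorithm: preorder visits root first, so consume preorder in order;
for each root, split the current inorder slice at that value into
left-subtree inorder and right-subtree inorder, then recurse.
Recursive splits:
  root=14; inorder splits into left=[8], right=[17, 26]
  root=8; inorder splits into left=[], right=[]
  root=17; inorder splits into left=[], right=[26]
  root=26; inorder splits into left=[], right=[]
Reconstructed level-order: [14, 8, 17, 26]


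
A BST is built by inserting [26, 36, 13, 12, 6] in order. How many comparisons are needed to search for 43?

Search path for 43: 26 -> 36
Found: False
Comparisons: 2


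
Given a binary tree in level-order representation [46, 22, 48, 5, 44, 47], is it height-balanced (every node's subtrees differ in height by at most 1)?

Tree (level-order array): [46, 22, 48, 5, 44, 47]
Definition: a tree is height-balanced if, at every node, |h(left) - h(right)| <= 1 (empty subtree has height -1).
Bottom-up per-node check:
  node 5: h_left=-1, h_right=-1, diff=0 [OK], height=0
  node 44: h_left=-1, h_right=-1, diff=0 [OK], height=0
  node 22: h_left=0, h_right=0, diff=0 [OK], height=1
  node 47: h_left=-1, h_right=-1, diff=0 [OK], height=0
  node 48: h_left=0, h_right=-1, diff=1 [OK], height=1
  node 46: h_left=1, h_right=1, diff=0 [OK], height=2
All nodes satisfy the balance condition.
Result: Balanced


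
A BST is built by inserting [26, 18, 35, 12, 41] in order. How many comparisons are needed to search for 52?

Search path for 52: 26 -> 35 -> 41
Found: False
Comparisons: 3


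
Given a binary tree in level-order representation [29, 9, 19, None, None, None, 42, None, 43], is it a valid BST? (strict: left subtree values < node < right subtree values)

Level-order array: [29, 9, 19, None, None, None, 42, None, 43]
Validate using subtree bounds (lo, hi): at each node, require lo < value < hi,
then recurse left with hi=value and right with lo=value.
Preorder trace (stopping at first violation):
  at node 29 with bounds (-inf, +inf): OK
  at node 9 with bounds (-inf, 29): OK
  at node 19 with bounds (29, +inf): VIOLATION
Node 19 violates its bound: not (29 < 19 < +inf).
Result: Not a valid BST


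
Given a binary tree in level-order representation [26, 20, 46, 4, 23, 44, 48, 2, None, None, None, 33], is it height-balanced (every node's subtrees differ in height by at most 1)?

Tree (level-order array): [26, 20, 46, 4, 23, 44, 48, 2, None, None, None, 33]
Definition: a tree is height-balanced if, at every node, |h(left) - h(right)| <= 1 (empty subtree has height -1).
Bottom-up per-node check:
  node 2: h_left=-1, h_right=-1, diff=0 [OK], height=0
  node 4: h_left=0, h_right=-1, diff=1 [OK], height=1
  node 23: h_left=-1, h_right=-1, diff=0 [OK], height=0
  node 20: h_left=1, h_right=0, diff=1 [OK], height=2
  node 33: h_left=-1, h_right=-1, diff=0 [OK], height=0
  node 44: h_left=0, h_right=-1, diff=1 [OK], height=1
  node 48: h_left=-1, h_right=-1, diff=0 [OK], height=0
  node 46: h_left=1, h_right=0, diff=1 [OK], height=2
  node 26: h_left=2, h_right=2, diff=0 [OK], height=3
All nodes satisfy the balance condition.
Result: Balanced


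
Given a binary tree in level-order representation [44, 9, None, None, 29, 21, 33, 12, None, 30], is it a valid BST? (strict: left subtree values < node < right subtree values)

Level-order array: [44, 9, None, None, 29, 21, 33, 12, None, 30]
Validate using subtree bounds (lo, hi): at each node, require lo < value < hi,
then recurse left with hi=value and right with lo=value.
Preorder trace (stopping at first violation):
  at node 44 with bounds (-inf, +inf): OK
  at node 9 with bounds (-inf, 44): OK
  at node 29 with bounds (9, 44): OK
  at node 21 with bounds (9, 29): OK
  at node 12 with bounds (9, 21): OK
  at node 33 with bounds (29, 44): OK
  at node 30 with bounds (29, 33): OK
No violation found at any node.
Result: Valid BST


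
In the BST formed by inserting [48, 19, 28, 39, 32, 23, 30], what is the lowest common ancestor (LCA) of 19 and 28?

Tree insertion order: [48, 19, 28, 39, 32, 23, 30]
Tree (level-order array): [48, 19, None, None, 28, 23, 39, None, None, 32, None, 30]
In a BST, the LCA of p=19, q=28 is the first node v on the
root-to-leaf path with p <= v <= q (go left if both < v, right if both > v).
Walk from root:
  at 48: both 19 and 28 < 48, go left
  at 19: 19 <= 19 <= 28, this is the LCA
LCA = 19


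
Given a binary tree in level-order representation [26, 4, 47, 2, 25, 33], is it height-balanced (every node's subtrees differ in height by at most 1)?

Tree (level-order array): [26, 4, 47, 2, 25, 33]
Definition: a tree is height-balanced if, at every node, |h(left) - h(right)| <= 1 (empty subtree has height -1).
Bottom-up per-node check:
  node 2: h_left=-1, h_right=-1, diff=0 [OK], height=0
  node 25: h_left=-1, h_right=-1, diff=0 [OK], height=0
  node 4: h_left=0, h_right=0, diff=0 [OK], height=1
  node 33: h_left=-1, h_right=-1, diff=0 [OK], height=0
  node 47: h_left=0, h_right=-1, diff=1 [OK], height=1
  node 26: h_left=1, h_right=1, diff=0 [OK], height=2
All nodes satisfy the balance condition.
Result: Balanced


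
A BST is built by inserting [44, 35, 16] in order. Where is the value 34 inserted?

Starting tree (level order): [44, 35, None, 16]
Insertion path: 44 -> 35 -> 16
Result: insert 34 as right child of 16
Final tree (level order): [44, 35, None, 16, None, None, 34]


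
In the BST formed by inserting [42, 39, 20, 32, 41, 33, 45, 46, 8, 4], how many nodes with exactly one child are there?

Tree built from: [42, 39, 20, 32, 41, 33, 45, 46, 8, 4]
Tree (level-order array): [42, 39, 45, 20, 41, None, 46, 8, 32, None, None, None, None, 4, None, None, 33]
Rule: These are nodes with exactly 1 non-null child.
Per-node child counts:
  node 42: 2 child(ren)
  node 39: 2 child(ren)
  node 20: 2 child(ren)
  node 8: 1 child(ren)
  node 4: 0 child(ren)
  node 32: 1 child(ren)
  node 33: 0 child(ren)
  node 41: 0 child(ren)
  node 45: 1 child(ren)
  node 46: 0 child(ren)
Matching nodes: [8, 32, 45]
Count of nodes with exactly one child: 3


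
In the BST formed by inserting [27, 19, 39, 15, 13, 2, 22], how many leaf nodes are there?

Tree built from: [27, 19, 39, 15, 13, 2, 22]
Tree (level-order array): [27, 19, 39, 15, 22, None, None, 13, None, None, None, 2]
Rule: A leaf has 0 children.
Per-node child counts:
  node 27: 2 child(ren)
  node 19: 2 child(ren)
  node 15: 1 child(ren)
  node 13: 1 child(ren)
  node 2: 0 child(ren)
  node 22: 0 child(ren)
  node 39: 0 child(ren)
Matching nodes: [2, 22, 39]
Count of leaf nodes: 3


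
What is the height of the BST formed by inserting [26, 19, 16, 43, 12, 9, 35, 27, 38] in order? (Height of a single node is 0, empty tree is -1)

Insertion order: [26, 19, 16, 43, 12, 9, 35, 27, 38]
Tree (level-order array): [26, 19, 43, 16, None, 35, None, 12, None, 27, 38, 9]
Compute height bottom-up (empty subtree = -1):
  height(9) = 1 + max(-1, -1) = 0
  height(12) = 1 + max(0, -1) = 1
  height(16) = 1 + max(1, -1) = 2
  height(19) = 1 + max(2, -1) = 3
  height(27) = 1 + max(-1, -1) = 0
  height(38) = 1 + max(-1, -1) = 0
  height(35) = 1 + max(0, 0) = 1
  height(43) = 1 + max(1, -1) = 2
  height(26) = 1 + max(3, 2) = 4
Height = 4


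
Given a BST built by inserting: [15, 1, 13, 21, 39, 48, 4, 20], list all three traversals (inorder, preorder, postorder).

Tree insertion order: [15, 1, 13, 21, 39, 48, 4, 20]
Tree (level-order array): [15, 1, 21, None, 13, 20, 39, 4, None, None, None, None, 48]
Inorder (L, root, R): [1, 4, 13, 15, 20, 21, 39, 48]
Preorder (root, L, R): [15, 1, 13, 4, 21, 20, 39, 48]
Postorder (L, R, root): [4, 13, 1, 20, 48, 39, 21, 15]


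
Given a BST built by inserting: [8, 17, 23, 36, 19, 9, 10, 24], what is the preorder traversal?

Tree insertion order: [8, 17, 23, 36, 19, 9, 10, 24]
Tree (level-order array): [8, None, 17, 9, 23, None, 10, 19, 36, None, None, None, None, 24]
Preorder traversal: [8, 17, 9, 10, 23, 19, 36, 24]


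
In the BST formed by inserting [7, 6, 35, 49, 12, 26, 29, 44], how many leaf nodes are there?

Tree built from: [7, 6, 35, 49, 12, 26, 29, 44]
Tree (level-order array): [7, 6, 35, None, None, 12, 49, None, 26, 44, None, None, 29]
Rule: A leaf has 0 children.
Per-node child counts:
  node 7: 2 child(ren)
  node 6: 0 child(ren)
  node 35: 2 child(ren)
  node 12: 1 child(ren)
  node 26: 1 child(ren)
  node 29: 0 child(ren)
  node 49: 1 child(ren)
  node 44: 0 child(ren)
Matching nodes: [6, 29, 44]
Count of leaf nodes: 3


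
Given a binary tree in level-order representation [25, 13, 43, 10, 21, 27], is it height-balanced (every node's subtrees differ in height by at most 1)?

Tree (level-order array): [25, 13, 43, 10, 21, 27]
Definition: a tree is height-balanced if, at every node, |h(left) - h(right)| <= 1 (empty subtree has height -1).
Bottom-up per-node check:
  node 10: h_left=-1, h_right=-1, diff=0 [OK], height=0
  node 21: h_left=-1, h_right=-1, diff=0 [OK], height=0
  node 13: h_left=0, h_right=0, diff=0 [OK], height=1
  node 27: h_left=-1, h_right=-1, diff=0 [OK], height=0
  node 43: h_left=0, h_right=-1, diff=1 [OK], height=1
  node 25: h_left=1, h_right=1, diff=0 [OK], height=2
All nodes satisfy the balance condition.
Result: Balanced


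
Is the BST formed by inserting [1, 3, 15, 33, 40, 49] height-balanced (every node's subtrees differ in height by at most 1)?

Tree (level-order array): [1, None, 3, None, 15, None, 33, None, 40, None, 49]
Definition: a tree is height-balanced if, at every node, |h(left) - h(right)| <= 1 (empty subtree has height -1).
Bottom-up per-node check:
  node 49: h_left=-1, h_right=-1, diff=0 [OK], height=0
  node 40: h_left=-1, h_right=0, diff=1 [OK], height=1
  node 33: h_left=-1, h_right=1, diff=2 [FAIL (|-1-1|=2 > 1)], height=2
  node 15: h_left=-1, h_right=2, diff=3 [FAIL (|-1-2|=3 > 1)], height=3
  node 3: h_left=-1, h_right=3, diff=4 [FAIL (|-1-3|=4 > 1)], height=4
  node 1: h_left=-1, h_right=4, diff=5 [FAIL (|-1-4|=5 > 1)], height=5
Node 33 violates the condition: |-1 - 1| = 2 > 1.
Result: Not balanced


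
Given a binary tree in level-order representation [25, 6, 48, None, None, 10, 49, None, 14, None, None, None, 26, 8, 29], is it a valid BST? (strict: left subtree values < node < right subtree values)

Level-order array: [25, 6, 48, None, None, 10, 49, None, 14, None, None, None, 26, 8, 29]
Validate using subtree bounds (lo, hi): at each node, require lo < value < hi,
then recurse left with hi=value and right with lo=value.
Preorder trace (stopping at first violation):
  at node 25 with bounds (-inf, +inf): OK
  at node 6 with bounds (-inf, 25): OK
  at node 48 with bounds (25, +inf): OK
  at node 10 with bounds (25, 48): VIOLATION
Node 10 violates its bound: not (25 < 10 < 48).
Result: Not a valid BST


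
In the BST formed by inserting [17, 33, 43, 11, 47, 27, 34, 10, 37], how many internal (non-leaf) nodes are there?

Tree built from: [17, 33, 43, 11, 47, 27, 34, 10, 37]
Tree (level-order array): [17, 11, 33, 10, None, 27, 43, None, None, None, None, 34, 47, None, 37]
Rule: An internal node has at least one child.
Per-node child counts:
  node 17: 2 child(ren)
  node 11: 1 child(ren)
  node 10: 0 child(ren)
  node 33: 2 child(ren)
  node 27: 0 child(ren)
  node 43: 2 child(ren)
  node 34: 1 child(ren)
  node 37: 0 child(ren)
  node 47: 0 child(ren)
Matching nodes: [17, 11, 33, 43, 34]
Count of internal (non-leaf) nodes: 5


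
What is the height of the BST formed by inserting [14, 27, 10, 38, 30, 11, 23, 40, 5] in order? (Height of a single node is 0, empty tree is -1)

Insertion order: [14, 27, 10, 38, 30, 11, 23, 40, 5]
Tree (level-order array): [14, 10, 27, 5, 11, 23, 38, None, None, None, None, None, None, 30, 40]
Compute height bottom-up (empty subtree = -1):
  height(5) = 1 + max(-1, -1) = 0
  height(11) = 1 + max(-1, -1) = 0
  height(10) = 1 + max(0, 0) = 1
  height(23) = 1 + max(-1, -1) = 0
  height(30) = 1 + max(-1, -1) = 0
  height(40) = 1 + max(-1, -1) = 0
  height(38) = 1 + max(0, 0) = 1
  height(27) = 1 + max(0, 1) = 2
  height(14) = 1 + max(1, 2) = 3
Height = 3


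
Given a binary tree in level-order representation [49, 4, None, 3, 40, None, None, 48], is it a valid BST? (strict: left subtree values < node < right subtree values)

Level-order array: [49, 4, None, 3, 40, None, None, 48]
Validate using subtree bounds (lo, hi): at each node, require lo < value < hi,
then recurse left with hi=value and right with lo=value.
Preorder trace (stopping at first violation):
  at node 49 with bounds (-inf, +inf): OK
  at node 4 with bounds (-inf, 49): OK
  at node 3 with bounds (-inf, 4): OK
  at node 40 with bounds (4, 49): OK
  at node 48 with bounds (4, 40): VIOLATION
Node 48 violates its bound: not (4 < 48 < 40).
Result: Not a valid BST


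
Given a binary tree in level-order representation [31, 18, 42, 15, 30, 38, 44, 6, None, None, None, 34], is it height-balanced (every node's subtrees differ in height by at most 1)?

Tree (level-order array): [31, 18, 42, 15, 30, 38, 44, 6, None, None, None, 34]
Definition: a tree is height-balanced if, at every node, |h(left) - h(right)| <= 1 (empty subtree has height -1).
Bottom-up per-node check:
  node 6: h_left=-1, h_right=-1, diff=0 [OK], height=0
  node 15: h_left=0, h_right=-1, diff=1 [OK], height=1
  node 30: h_left=-1, h_right=-1, diff=0 [OK], height=0
  node 18: h_left=1, h_right=0, diff=1 [OK], height=2
  node 34: h_left=-1, h_right=-1, diff=0 [OK], height=0
  node 38: h_left=0, h_right=-1, diff=1 [OK], height=1
  node 44: h_left=-1, h_right=-1, diff=0 [OK], height=0
  node 42: h_left=1, h_right=0, diff=1 [OK], height=2
  node 31: h_left=2, h_right=2, diff=0 [OK], height=3
All nodes satisfy the balance condition.
Result: Balanced


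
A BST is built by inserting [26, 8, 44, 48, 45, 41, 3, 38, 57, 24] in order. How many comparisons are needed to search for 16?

Search path for 16: 26 -> 8 -> 24
Found: False
Comparisons: 3


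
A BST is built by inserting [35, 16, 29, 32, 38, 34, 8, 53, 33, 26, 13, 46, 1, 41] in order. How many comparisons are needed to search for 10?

Search path for 10: 35 -> 16 -> 8 -> 13
Found: False
Comparisons: 4


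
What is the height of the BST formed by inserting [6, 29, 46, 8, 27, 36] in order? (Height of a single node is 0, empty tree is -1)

Insertion order: [6, 29, 46, 8, 27, 36]
Tree (level-order array): [6, None, 29, 8, 46, None, 27, 36]
Compute height bottom-up (empty subtree = -1):
  height(27) = 1 + max(-1, -1) = 0
  height(8) = 1 + max(-1, 0) = 1
  height(36) = 1 + max(-1, -1) = 0
  height(46) = 1 + max(0, -1) = 1
  height(29) = 1 + max(1, 1) = 2
  height(6) = 1 + max(-1, 2) = 3
Height = 3


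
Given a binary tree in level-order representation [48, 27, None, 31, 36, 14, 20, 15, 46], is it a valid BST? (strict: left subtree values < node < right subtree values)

Level-order array: [48, 27, None, 31, 36, 14, 20, 15, 46]
Validate using subtree bounds (lo, hi): at each node, require lo < value < hi,
then recurse left with hi=value and right with lo=value.
Preorder trace (stopping at first violation):
  at node 48 with bounds (-inf, +inf): OK
  at node 27 with bounds (-inf, 48): OK
  at node 31 with bounds (-inf, 27): VIOLATION
Node 31 violates its bound: not (-inf < 31 < 27).
Result: Not a valid BST


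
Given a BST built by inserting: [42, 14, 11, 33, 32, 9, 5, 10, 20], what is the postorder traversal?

Tree insertion order: [42, 14, 11, 33, 32, 9, 5, 10, 20]
Tree (level-order array): [42, 14, None, 11, 33, 9, None, 32, None, 5, 10, 20]
Postorder traversal: [5, 10, 9, 11, 20, 32, 33, 14, 42]


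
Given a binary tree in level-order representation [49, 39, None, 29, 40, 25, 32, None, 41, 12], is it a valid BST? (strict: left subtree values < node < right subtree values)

Level-order array: [49, 39, None, 29, 40, 25, 32, None, 41, 12]
Validate using subtree bounds (lo, hi): at each node, require lo < value < hi,
then recurse left with hi=value and right with lo=value.
Preorder trace (stopping at first violation):
  at node 49 with bounds (-inf, +inf): OK
  at node 39 with bounds (-inf, 49): OK
  at node 29 with bounds (-inf, 39): OK
  at node 25 with bounds (-inf, 29): OK
  at node 12 with bounds (-inf, 25): OK
  at node 32 with bounds (29, 39): OK
  at node 40 with bounds (39, 49): OK
  at node 41 with bounds (40, 49): OK
No violation found at any node.
Result: Valid BST


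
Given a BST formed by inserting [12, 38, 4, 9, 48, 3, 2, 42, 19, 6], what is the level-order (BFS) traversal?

Tree insertion order: [12, 38, 4, 9, 48, 3, 2, 42, 19, 6]
Tree (level-order array): [12, 4, 38, 3, 9, 19, 48, 2, None, 6, None, None, None, 42]
BFS from the root, enqueuing left then right child of each popped node:
  queue [12] -> pop 12, enqueue [4, 38], visited so far: [12]
  queue [4, 38] -> pop 4, enqueue [3, 9], visited so far: [12, 4]
  queue [38, 3, 9] -> pop 38, enqueue [19, 48], visited so far: [12, 4, 38]
  queue [3, 9, 19, 48] -> pop 3, enqueue [2], visited so far: [12, 4, 38, 3]
  queue [9, 19, 48, 2] -> pop 9, enqueue [6], visited so far: [12, 4, 38, 3, 9]
  queue [19, 48, 2, 6] -> pop 19, enqueue [none], visited so far: [12, 4, 38, 3, 9, 19]
  queue [48, 2, 6] -> pop 48, enqueue [42], visited so far: [12, 4, 38, 3, 9, 19, 48]
  queue [2, 6, 42] -> pop 2, enqueue [none], visited so far: [12, 4, 38, 3, 9, 19, 48, 2]
  queue [6, 42] -> pop 6, enqueue [none], visited so far: [12, 4, 38, 3, 9, 19, 48, 2, 6]
  queue [42] -> pop 42, enqueue [none], visited so far: [12, 4, 38, 3, 9, 19, 48, 2, 6, 42]
Result: [12, 4, 38, 3, 9, 19, 48, 2, 6, 42]


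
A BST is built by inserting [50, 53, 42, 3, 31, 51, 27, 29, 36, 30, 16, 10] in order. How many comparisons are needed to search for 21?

Search path for 21: 50 -> 42 -> 3 -> 31 -> 27 -> 16
Found: False
Comparisons: 6


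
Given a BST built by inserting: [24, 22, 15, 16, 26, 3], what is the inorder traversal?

Tree insertion order: [24, 22, 15, 16, 26, 3]
Tree (level-order array): [24, 22, 26, 15, None, None, None, 3, 16]
Inorder traversal: [3, 15, 16, 22, 24, 26]


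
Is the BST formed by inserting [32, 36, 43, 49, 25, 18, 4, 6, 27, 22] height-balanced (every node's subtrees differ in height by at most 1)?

Tree (level-order array): [32, 25, 36, 18, 27, None, 43, 4, 22, None, None, None, 49, None, 6]
Definition: a tree is height-balanced if, at every node, |h(left) - h(right)| <= 1 (empty subtree has height -1).
Bottom-up per-node check:
  node 6: h_left=-1, h_right=-1, diff=0 [OK], height=0
  node 4: h_left=-1, h_right=0, diff=1 [OK], height=1
  node 22: h_left=-1, h_right=-1, diff=0 [OK], height=0
  node 18: h_left=1, h_right=0, diff=1 [OK], height=2
  node 27: h_left=-1, h_right=-1, diff=0 [OK], height=0
  node 25: h_left=2, h_right=0, diff=2 [FAIL (|2-0|=2 > 1)], height=3
  node 49: h_left=-1, h_right=-1, diff=0 [OK], height=0
  node 43: h_left=-1, h_right=0, diff=1 [OK], height=1
  node 36: h_left=-1, h_right=1, diff=2 [FAIL (|-1-1|=2 > 1)], height=2
  node 32: h_left=3, h_right=2, diff=1 [OK], height=4
Node 25 violates the condition: |2 - 0| = 2 > 1.
Result: Not balanced


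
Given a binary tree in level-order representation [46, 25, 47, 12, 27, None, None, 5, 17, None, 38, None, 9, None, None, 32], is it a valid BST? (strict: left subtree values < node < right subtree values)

Level-order array: [46, 25, 47, 12, 27, None, None, 5, 17, None, 38, None, 9, None, None, 32]
Validate using subtree bounds (lo, hi): at each node, require lo < value < hi,
then recurse left with hi=value and right with lo=value.
Preorder trace (stopping at first violation):
  at node 46 with bounds (-inf, +inf): OK
  at node 25 with bounds (-inf, 46): OK
  at node 12 with bounds (-inf, 25): OK
  at node 5 with bounds (-inf, 12): OK
  at node 9 with bounds (5, 12): OK
  at node 17 with bounds (12, 25): OK
  at node 27 with bounds (25, 46): OK
  at node 38 with bounds (27, 46): OK
  at node 32 with bounds (27, 38): OK
  at node 47 with bounds (46, +inf): OK
No violation found at any node.
Result: Valid BST


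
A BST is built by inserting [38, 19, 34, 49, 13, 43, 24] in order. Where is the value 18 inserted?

Starting tree (level order): [38, 19, 49, 13, 34, 43, None, None, None, 24]
Insertion path: 38 -> 19 -> 13
Result: insert 18 as right child of 13
Final tree (level order): [38, 19, 49, 13, 34, 43, None, None, 18, 24]


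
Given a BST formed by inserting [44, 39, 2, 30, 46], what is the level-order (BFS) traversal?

Tree insertion order: [44, 39, 2, 30, 46]
Tree (level-order array): [44, 39, 46, 2, None, None, None, None, 30]
BFS from the root, enqueuing left then right child of each popped node:
  queue [44] -> pop 44, enqueue [39, 46], visited so far: [44]
  queue [39, 46] -> pop 39, enqueue [2], visited so far: [44, 39]
  queue [46, 2] -> pop 46, enqueue [none], visited so far: [44, 39, 46]
  queue [2] -> pop 2, enqueue [30], visited so far: [44, 39, 46, 2]
  queue [30] -> pop 30, enqueue [none], visited so far: [44, 39, 46, 2, 30]
Result: [44, 39, 46, 2, 30]


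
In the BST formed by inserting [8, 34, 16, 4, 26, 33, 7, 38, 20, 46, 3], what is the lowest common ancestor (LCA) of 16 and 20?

Tree insertion order: [8, 34, 16, 4, 26, 33, 7, 38, 20, 46, 3]
Tree (level-order array): [8, 4, 34, 3, 7, 16, 38, None, None, None, None, None, 26, None, 46, 20, 33]
In a BST, the LCA of p=16, q=20 is the first node v on the
root-to-leaf path with p <= v <= q (go left if both < v, right if both > v).
Walk from root:
  at 8: both 16 and 20 > 8, go right
  at 34: both 16 and 20 < 34, go left
  at 16: 16 <= 16 <= 20, this is the LCA
LCA = 16


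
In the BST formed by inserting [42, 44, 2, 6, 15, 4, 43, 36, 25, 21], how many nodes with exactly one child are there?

Tree built from: [42, 44, 2, 6, 15, 4, 43, 36, 25, 21]
Tree (level-order array): [42, 2, 44, None, 6, 43, None, 4, 15, None, None, None, None, None, 36, 25, None, 21]
Rule: These are nodes with exactly 1 non-null child.
Per-node child counts:
  node 42: 2 child(ren)
  node 2: 1 child(ren)
  node 6: 2 child(ren)
  node 4: 0 child(ren)
  node 15: 1 child(ren)
  node 36: 1 child(ren)
  node 25: 1 child(ren)
  node 21: 0 child(ren)
  node 44: 1 child(ren)
  node 43: 0 child(ren)
Matching nodes: [2, 15, 36, 25, 44]
Count of nodes with exactly one child: 5


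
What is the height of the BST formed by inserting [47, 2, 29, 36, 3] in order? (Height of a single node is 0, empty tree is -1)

Insertion order: [47, 2, 29, 36, 3]
Tree (level-order array): [47, 2, None, None, 29, 3, 36]
Compute height bottom-up (empty subtree = -1):
  height(3) = 1 + max(-1, -1) = 0
  height(36) = 1 + max(-1, -1) = 0
  height(29) = 1 + max(0, 0) = 1
  height(2) = 1 + max(-1, 1) = 2
  height(47) = 1 + max(2, -1) = 3
Height = 3


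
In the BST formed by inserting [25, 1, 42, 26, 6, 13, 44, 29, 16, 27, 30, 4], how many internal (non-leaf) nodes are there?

Tree built from: [25, 1, 42, 26, 6, 13, 44, 29, 16, 27, 30, 4]
Tree (level-order array): [25, 1, 42, None, 6, 26, 44, 4, 13, None, 29, None, None, None, None, None, 16, 27, 30]
Rule: An internal node has at least one child.
Per-node child counts:
  node 25: 2 child(ren)
  node 1: 1 child(ren)
  node 6: 2 child(ren)
  node 4: 0 child(ren)
  node 13: 1 child(ren)
  node 16: 0 child(ren)
  node 42: 2 child(ren)
  node 26: 1 child(ren)
  node 29: 2 child(ren)
  node 27: 0 child(ren)
  node 30: 0 child(ren)
  node 44: 0 child(ren)
Matching nodes: [25, 1, 6, 13, 42, 26, 29]
Count of internal (non-leaf) nodes: 7


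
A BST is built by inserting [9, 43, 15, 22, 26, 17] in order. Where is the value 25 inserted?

Starting tree (level order): [9, None, 43, 15, None, None, 22, 17, 26]
Insertion path: 9 -> 43 -> 15 -> 22 -> 26
Result: insert 25 as left child of 26
Final tree (level order): [9, None, 43, 15, None, None, 22, 17, 26, None, None, 25]


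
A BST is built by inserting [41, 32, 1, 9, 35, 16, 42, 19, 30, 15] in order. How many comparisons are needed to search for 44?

Search path for 44: 41 -> 42
Found: False
Comparisons: 2


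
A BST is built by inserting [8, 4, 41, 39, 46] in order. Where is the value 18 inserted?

Starting tree (level order): [8, 4, 41, None, None, 39, 46]
Insertion path: 8 -> 41 -> 39
Result: insert 18 as left child of 39
Final tree (level order): [8, 4, 41, None, None, 39, 46, 18]


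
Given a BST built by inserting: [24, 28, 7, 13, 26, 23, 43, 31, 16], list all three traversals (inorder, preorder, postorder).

Tree insertion order: [24, 28, 7, 13, 26, 23, 43, 31, 16]
Tree (level-order array): [24, 7, 28, None, 13, 26, 43, None, 23, None, None, 31, None, 16]
Inorder (L, root, R): [7, 13, 16, 23, 24, 26, 28, 31, 43]
Preorder (root, L, R): [24, 7, 13, 23, 16, 28, 26, 43, 31]
Postorder (L, R, root): [16, 23, 13, 7, 26, 31, 43, 28, 24]


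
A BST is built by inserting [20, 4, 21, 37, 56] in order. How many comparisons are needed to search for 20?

Search path for 20: 20
Found: True
Comparisons: 1


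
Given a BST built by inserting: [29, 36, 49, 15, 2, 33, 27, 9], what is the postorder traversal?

Tree insertion order: [29, 36, 49, 15, 2, 33, 27, 9]
Tree (level-order array): [29, 15, 36, 2, 27, 33, 49, None, 9]
Postorder traversal: [9, 2, 27, 15, 33, 49, 36, 29]


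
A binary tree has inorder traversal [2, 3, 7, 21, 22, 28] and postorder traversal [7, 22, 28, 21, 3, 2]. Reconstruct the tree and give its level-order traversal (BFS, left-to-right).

Inorder:   [2, 3, 7, 21, 22, 28]
Postorder: [7, 22, 28, 21, 3, 2]
Algorithm: postorder visits root last, so walk postorder right-to-left;
each value is the root of the current inorder slice — split it at that
value, recurse on the right subtree first, then the left.
Recursive splits:
  root=2; inorder splits into left=[], right=[3, 7, 21, 22, 28]
  root=3; inorder splits into left=[], right=[7, 21, 22, 28]
  root=21; inorder splits into left=[7], right=[22, 28]
  root=28; inorder splits into left=[22], right=[]
  root=22; inorder splits into left=[], right=[]
  root=7; inorder splits into left=[], right=[]
Reconstructed level-order: [2, 3, 21, 7, 28, 22]


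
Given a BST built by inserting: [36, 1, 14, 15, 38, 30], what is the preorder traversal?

Tree insertion order: [36, 1, 14, 15, 38, 30]
Tree (level-order array): [36, 1, 38, None, 14, None, None, None, 15, None, 30]
Preorder traversal: [36, 1, 14, 15, 30, 38]


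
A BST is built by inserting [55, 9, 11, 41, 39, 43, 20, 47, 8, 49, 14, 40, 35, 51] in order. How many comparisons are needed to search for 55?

Search path for 55: 55
Found: True
Comparisons: 1


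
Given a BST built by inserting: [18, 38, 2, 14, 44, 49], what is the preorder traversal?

Tree insertion order: [18, 38, 2, 14, 44, 49]
Tree (level-order array): [18, 2, 38, None, 14, None, 44, None, None, None, 49]
Preorder traversal: [18, 2, 14, 38, 44, 49]


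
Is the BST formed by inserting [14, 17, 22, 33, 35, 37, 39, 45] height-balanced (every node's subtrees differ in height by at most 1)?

Tree (level-order array): [14, None, 17, None, 22, None, 33, None, 35, None, 37, None, 39, None, 45]
Definition: a tree is height-balanced if, at every node, |h(left) - h(right)| <= 1 (empty subtree has height -1).
Bottom-up per-node check:
  node 45: h_left=-1, h_right=-1, diff=0 [OK], height=0
  node 39: h_left=-1, h_right=0, diff=1 [OK], height=1
  node 37: h_left=-1, h_right=1, diff=2 [FAIL (|-1-1|=2 > 1)], height=2
  node 35: h_left=-1, h_right=2, diff=3 [FAIL (|-1-2|=3 > 1)], height=3
  node 33: h_left=-1, h_right=3, diff=4 [FAIL (|-1-3|=4 > 1)], height=4
  node 22: h_left=-1, h_right=4, diff=5 [FAIL (|-1-4|=5 > 1)], height=5
  node 17: h_left=-1, h_right=5, diff=6 [FAIL (|-1-5|=6 > 1)], height=6
  node 14: h_left=-1, h_right=6, diff=7 [FAIL (|-1-6|=7 > 1)], height=7
Node 37 violates the condition: |-1 - 1| = 2 > 1.
Result: Not balanced


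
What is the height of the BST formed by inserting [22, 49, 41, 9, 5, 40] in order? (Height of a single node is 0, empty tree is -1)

Insertion order: [22, 49, 41, 9, 5, 40]
Tree (level-order array): [22, 9, 49, 5, None, 41, None, None, None, 40]
Compute height bottom-up (empty subtree = -1):
  height(5) = 1 + max(-1, -1) = 0
  height(9) = 1 + max(0, -1) = 1
  height(40) = 1 + max(-1, -1) = 0
  height(41) = 1 + max(0, -1) = 1
  height(49) = 1 + max(1, -1) = 2
  height(22) = 1 + max(1, 2) = 3
Height = 3


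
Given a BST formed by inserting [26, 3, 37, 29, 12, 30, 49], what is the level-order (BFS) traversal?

Tree insertion order: [26, 3, 37, 29, 12, 30, 49]
Tree (level-order array): [26, 3, 37, None, 12, 29, 49, None, None, None, 30]
BFS from the root, enqueuing left then right child of each popped node:
  queue [26] -> pop 26, enqueue [3, 37], visited so far: [26]
  queue [3, 37] -> pop 3, enqueue [12], visited so far: [26, 3]
  queue [37, 12] -> pop 37, enqueue [29, 49], visited so far: [26, 3, 37]
  queue [12, 29, 49] -> pop 12, enqueue [none], visited so far: [26, 3, 37, 12]
  queue [29, 49] -> pop 29, enqueue [30], visited so far: [26, 3, 37, 12, 29]
  queue [49, 30] -> pop 49, enqueue [none], visited so far: [26, 3, 37, 12, 29, 49]
  queue [30] -> pop 30, enqueue [none], visited so far: [26, 3, 37, 12, 29, 49, 30]
Result: [26, 3, 37, 12, 29, 49, 30]


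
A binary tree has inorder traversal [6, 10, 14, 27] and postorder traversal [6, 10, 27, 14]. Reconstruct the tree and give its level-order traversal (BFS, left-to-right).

Inorder:   [6, 10, 14, 27]
Postorder: [6, 10, 27, 14]
Algorithm: postorder visits root last, so walk postorder right-to-left;
each value is the root of the current inorder slice — split it at that
value, recurse on the right subtree first, then the left.
Recursive splits:
  root=14; inorder splits into left=[6, 10], right=[27]
  root=27; inorder splits into left=[], right=[]
  root=10; inorder splits into left=[6], right=[]
  root=6; inorder splits into left=[], right=[]
Reconstructed level-order: [14, 10, 27, 6]
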